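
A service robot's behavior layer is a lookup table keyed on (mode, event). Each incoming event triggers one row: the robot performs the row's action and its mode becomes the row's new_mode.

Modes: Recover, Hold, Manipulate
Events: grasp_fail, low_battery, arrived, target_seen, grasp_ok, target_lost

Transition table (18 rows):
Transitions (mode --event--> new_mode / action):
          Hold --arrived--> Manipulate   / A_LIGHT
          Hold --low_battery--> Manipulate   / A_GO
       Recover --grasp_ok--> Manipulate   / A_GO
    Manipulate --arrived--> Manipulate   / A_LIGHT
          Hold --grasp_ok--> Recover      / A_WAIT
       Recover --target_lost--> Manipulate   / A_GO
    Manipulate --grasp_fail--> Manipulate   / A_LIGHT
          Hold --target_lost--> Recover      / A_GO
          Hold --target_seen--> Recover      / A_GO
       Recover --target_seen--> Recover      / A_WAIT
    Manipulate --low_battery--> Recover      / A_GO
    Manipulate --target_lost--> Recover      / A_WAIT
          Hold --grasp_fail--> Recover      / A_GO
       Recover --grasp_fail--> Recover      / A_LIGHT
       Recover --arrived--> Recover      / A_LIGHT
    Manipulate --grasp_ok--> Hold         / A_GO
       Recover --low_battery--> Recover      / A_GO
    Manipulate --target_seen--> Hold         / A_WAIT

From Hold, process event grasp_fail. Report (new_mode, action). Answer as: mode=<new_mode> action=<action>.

current mode = Hold; filter table to that mode:
  (Hold, arrived) → (Manipulate, A_LIGHT)
  (Hold, low_battery) → (Manipulate, A_GO)
  (Hold, grasp_ok) → (Recover, A_WAIT)
  (Hold, target_lost) → (Recover, A_GO)
  (Hold, target_seen) → (Recover, A_GO)
  (Hold, grasp_fail) → (Recover, A_GO)  ← event matches
event = grasp_fail selects (Recover, A_GO)

mode=Recover action=A_GO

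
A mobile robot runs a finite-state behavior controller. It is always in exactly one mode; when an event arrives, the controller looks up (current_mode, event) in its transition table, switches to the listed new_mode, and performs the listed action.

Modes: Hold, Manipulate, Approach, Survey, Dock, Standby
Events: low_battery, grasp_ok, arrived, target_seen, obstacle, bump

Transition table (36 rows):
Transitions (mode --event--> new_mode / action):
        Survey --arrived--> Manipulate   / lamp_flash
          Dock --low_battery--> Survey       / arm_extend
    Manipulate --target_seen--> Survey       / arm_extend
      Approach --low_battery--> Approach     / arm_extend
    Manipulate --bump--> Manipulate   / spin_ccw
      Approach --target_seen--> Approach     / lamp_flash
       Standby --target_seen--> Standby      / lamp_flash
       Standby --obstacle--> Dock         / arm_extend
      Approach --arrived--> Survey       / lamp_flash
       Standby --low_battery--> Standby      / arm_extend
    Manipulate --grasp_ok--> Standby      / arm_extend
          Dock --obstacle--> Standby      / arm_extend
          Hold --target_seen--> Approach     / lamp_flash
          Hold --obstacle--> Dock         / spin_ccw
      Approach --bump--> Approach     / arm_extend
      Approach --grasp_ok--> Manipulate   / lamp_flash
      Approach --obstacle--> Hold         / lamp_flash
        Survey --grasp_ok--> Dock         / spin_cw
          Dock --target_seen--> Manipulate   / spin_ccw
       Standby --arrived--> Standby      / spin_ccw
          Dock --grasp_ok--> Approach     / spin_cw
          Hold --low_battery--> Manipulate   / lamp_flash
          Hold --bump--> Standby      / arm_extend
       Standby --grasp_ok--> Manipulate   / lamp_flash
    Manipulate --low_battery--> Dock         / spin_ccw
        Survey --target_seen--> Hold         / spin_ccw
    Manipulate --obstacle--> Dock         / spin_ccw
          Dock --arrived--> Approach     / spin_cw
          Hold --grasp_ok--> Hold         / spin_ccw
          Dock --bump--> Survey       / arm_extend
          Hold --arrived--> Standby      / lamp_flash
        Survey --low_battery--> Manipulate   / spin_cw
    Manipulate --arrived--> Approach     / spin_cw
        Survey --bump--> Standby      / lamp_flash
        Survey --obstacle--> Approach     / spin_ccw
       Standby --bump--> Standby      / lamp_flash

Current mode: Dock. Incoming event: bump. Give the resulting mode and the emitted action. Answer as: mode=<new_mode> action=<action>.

mode=Survey action=arm_extend

current mode = Dock; filter table to that mode:
  (Dock, low_battery) → (Survey, arm_extend)
  (Dock, obstacle) → (Standby, arm_extend)
  (Dock, target_seen) → (Manipulate, spin_ccw)
  (Dock, grasp_ok) → (Approach, spin_cw)
  (Dock, arrived) → (Approach, spin_cw)
  (Dock, bump) → (Survey, arm_extend)  ← event matches
event = bump selects (Survey, arm_extend)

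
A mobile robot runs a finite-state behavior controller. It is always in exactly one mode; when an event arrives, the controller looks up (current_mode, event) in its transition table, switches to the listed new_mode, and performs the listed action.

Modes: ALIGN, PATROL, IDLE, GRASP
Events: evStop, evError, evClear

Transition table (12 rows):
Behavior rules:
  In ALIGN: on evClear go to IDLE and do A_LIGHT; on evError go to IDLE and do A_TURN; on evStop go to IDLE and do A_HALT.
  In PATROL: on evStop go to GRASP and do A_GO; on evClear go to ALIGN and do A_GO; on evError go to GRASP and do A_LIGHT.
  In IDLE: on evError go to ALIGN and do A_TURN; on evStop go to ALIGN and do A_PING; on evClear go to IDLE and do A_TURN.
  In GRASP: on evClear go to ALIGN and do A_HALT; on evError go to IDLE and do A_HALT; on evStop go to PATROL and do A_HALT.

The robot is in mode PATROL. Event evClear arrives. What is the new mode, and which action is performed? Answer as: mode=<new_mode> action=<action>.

mode=ALIGN action=A_GO

current mode = PATROL; filter table to that mode:
  (PATROL, evStop) → (GRASP, A_GO)
  (PATROL, evClear) → (ALIGN, A_GO)  ← event matches
  (PATROL, evError) → (GRASP, A_LIGHT)
event = evClear selects (ALIGN, A_GO)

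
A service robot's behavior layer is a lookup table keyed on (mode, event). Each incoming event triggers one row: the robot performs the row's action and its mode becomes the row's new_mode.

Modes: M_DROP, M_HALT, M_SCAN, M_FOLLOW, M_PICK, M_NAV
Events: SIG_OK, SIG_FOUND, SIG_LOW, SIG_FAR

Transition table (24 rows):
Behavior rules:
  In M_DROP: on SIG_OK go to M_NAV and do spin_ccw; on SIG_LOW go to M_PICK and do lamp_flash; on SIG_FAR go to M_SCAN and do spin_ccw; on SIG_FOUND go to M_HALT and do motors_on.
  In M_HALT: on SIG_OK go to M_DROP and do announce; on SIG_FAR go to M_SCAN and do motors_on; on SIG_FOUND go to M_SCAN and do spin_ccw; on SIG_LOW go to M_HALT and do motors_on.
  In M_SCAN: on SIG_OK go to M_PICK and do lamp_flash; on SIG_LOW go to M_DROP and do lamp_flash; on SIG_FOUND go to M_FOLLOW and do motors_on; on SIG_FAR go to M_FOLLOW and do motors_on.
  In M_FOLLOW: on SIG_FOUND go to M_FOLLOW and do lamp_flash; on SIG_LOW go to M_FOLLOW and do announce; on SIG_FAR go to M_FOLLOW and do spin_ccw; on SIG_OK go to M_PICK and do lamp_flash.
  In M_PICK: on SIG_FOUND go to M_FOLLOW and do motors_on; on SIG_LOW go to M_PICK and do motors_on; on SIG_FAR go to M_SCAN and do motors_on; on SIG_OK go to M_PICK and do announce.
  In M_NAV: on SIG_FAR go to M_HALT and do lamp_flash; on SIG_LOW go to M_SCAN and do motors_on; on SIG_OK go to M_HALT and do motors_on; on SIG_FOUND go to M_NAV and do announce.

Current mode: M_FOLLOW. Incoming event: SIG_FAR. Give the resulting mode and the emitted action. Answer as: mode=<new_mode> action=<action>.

mode=M_FOLLOW action=spin_ccw

current mode = M_FOLLOW; filter table to that mode:
  (M_FOLLOW, SIG_FOUND) → (M_FOLLOW, lamp_flash)
  (M_FOLLOW, SIG_LOW) → (M_FOLLOW, announce)
  (M_FOLLOW, SIG_FAR) → (M_FOLLOW, spin_ccw)  ← event matches
  (M_FOLLOW, SIG_OK) → (M_PICK, lamp_flash)
event = SIG_FAR selects (M_FOLLOW, spin_ccw)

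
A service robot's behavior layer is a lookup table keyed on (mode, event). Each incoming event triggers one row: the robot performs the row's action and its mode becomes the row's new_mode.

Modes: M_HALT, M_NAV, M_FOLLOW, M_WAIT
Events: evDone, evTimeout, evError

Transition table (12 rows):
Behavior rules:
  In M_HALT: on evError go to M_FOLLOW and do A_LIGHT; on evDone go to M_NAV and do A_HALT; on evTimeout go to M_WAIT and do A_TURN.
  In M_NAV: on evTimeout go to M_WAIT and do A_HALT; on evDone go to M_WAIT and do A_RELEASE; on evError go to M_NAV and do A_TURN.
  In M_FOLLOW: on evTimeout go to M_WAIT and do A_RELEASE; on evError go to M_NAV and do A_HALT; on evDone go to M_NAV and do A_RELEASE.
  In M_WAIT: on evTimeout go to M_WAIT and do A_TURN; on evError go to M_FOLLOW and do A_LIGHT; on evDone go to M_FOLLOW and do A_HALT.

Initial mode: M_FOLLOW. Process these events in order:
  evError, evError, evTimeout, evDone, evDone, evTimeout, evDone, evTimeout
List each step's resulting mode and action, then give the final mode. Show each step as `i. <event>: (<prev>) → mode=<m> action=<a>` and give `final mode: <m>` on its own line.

final mode: M_WAIT

1. evError: (M_FOLLOW) → mode=M_NAV action=A_HALT
2. evError: (M_NAV) → mode=M_NAV action=A_TURN
3. evTimeout: (M_NAV) → mode=M_WAIT action=A_HALT
4. evDone: (M_WAIT) → mode=M_FOLLOW action=A_HALT
5. evDone: (M_FOLLOW) → mode=M_NAV action=A_RELEASE
6. evTimeout: (M_NAV) → mode=M_WAIT action=A_HALT
7. evDone: (M_WAIT) → mode=M_FOLLOW action=A_HALT
8. evTimeout: (M_FOLLOW) → mode=M_WAIT action=A_RELEASE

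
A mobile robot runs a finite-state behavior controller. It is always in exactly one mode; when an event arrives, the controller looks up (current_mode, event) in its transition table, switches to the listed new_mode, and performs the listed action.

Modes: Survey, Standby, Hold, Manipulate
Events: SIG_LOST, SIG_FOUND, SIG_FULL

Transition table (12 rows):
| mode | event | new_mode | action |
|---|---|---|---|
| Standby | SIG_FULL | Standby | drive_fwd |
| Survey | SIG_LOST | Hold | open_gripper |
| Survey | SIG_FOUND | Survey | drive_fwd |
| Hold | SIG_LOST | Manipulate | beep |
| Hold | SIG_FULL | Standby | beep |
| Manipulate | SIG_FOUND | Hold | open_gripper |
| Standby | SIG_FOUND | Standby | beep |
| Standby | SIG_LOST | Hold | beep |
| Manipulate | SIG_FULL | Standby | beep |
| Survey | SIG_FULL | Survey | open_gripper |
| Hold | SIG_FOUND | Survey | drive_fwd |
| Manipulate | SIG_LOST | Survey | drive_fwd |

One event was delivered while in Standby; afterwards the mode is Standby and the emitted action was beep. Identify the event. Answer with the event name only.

SIG_FOUND

try SIG_LOST: (Standby, SIG_LOST) → (Hold, beep)
try SIG_FOUND: (Standby, SIG_FOUND) → (Standby, beep)  ← matches
try SIG_FULL: (Standby, SIG_FULL) → (Standby, drive_fwd)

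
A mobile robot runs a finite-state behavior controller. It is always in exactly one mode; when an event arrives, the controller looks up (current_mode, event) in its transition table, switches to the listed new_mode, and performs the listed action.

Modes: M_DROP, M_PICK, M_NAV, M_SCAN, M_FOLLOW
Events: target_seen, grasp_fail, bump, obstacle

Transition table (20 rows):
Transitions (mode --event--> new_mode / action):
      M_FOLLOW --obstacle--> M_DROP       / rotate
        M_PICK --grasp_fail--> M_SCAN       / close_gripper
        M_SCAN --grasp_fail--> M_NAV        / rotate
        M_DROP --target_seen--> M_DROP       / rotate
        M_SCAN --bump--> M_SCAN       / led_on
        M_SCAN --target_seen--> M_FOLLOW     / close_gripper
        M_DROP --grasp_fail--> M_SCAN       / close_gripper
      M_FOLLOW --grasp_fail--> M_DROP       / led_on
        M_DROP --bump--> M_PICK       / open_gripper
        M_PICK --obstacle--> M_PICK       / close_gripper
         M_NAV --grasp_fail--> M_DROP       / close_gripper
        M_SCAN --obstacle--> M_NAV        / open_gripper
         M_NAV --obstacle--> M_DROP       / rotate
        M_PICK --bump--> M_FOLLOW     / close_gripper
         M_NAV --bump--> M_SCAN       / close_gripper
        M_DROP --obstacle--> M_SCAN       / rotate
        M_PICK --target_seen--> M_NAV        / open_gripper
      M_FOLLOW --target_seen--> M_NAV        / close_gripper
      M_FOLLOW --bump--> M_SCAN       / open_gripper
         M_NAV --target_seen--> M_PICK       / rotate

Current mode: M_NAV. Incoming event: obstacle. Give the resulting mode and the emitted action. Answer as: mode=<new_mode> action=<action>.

current mode = M_NAV; filter table to that mode:
  (M_NAV, grasp_fail) → (M_DROP, close_gripper)
  (M_NAV, obstacle) → (M_DROP, rotate)  ← event matches
  (M_NAV, bump) → (M_SCAN, close_gripper)
  (M_NAV, target_seen) → (M_PICK, rotate)
event = obstacle selects (M_DROP, rotate)

mode=M_DROP action=rotate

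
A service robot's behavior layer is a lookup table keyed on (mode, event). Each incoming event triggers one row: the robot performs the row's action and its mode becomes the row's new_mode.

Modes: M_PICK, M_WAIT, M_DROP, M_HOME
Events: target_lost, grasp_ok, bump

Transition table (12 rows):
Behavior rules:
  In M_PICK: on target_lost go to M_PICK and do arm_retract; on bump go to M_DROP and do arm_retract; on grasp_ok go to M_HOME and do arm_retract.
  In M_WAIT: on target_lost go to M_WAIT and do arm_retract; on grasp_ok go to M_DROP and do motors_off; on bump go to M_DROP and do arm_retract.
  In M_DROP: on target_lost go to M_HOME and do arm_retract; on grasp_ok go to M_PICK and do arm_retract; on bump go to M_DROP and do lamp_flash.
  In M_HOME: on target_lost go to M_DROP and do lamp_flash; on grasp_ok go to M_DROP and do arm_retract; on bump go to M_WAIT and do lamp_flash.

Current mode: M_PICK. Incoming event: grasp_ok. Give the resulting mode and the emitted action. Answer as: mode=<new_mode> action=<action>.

mode=M_HOME action=arm_retract

current mode = M_PICK; filter table to that mode:
  (M_PICK, target_lost) → (M_PICK, arm_retract)
  (M_PICK, bump) → (M_DROP, arm_retract)
  (M_PICK, grasp_ok) → (M_HOME, arm_retract)  ← event matches
event = grasp_ok selects (M_HOME, arm_retract)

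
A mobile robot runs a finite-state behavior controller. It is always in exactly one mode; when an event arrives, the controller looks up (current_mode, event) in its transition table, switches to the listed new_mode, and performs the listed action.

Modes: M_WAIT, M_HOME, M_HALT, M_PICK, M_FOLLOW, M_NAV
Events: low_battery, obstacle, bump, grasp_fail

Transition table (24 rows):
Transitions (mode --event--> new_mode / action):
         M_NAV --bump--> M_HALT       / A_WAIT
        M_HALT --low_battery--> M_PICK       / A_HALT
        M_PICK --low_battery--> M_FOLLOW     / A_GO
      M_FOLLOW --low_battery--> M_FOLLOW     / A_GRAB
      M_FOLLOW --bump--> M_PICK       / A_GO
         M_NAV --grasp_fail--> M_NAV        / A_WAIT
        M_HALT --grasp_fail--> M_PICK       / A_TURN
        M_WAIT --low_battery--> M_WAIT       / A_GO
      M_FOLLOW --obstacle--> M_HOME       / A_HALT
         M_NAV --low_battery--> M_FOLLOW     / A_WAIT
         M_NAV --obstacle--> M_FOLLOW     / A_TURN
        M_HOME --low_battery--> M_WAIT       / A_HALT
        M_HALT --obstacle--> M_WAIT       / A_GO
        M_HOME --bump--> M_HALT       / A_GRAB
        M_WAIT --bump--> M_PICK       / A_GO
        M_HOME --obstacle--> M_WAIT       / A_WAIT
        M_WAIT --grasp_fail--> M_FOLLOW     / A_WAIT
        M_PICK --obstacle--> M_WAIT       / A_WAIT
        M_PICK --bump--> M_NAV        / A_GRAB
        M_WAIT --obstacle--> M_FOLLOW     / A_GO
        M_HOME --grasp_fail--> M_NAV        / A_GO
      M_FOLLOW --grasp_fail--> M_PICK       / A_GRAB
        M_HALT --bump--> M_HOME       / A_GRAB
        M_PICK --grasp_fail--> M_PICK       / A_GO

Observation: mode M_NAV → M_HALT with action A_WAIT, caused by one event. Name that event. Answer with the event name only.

try low_battery: (M_NAV, low_battery) → (M_FOLLOW, A_WAIT)
try obstacle: (M_NAV, obstacle) → (M_FOLLOW, A_TURN)
try bump: (M_NAV, bump) → (M_HALT, A_WAIT)  ← matches
try grasp_fail: (M_NAV, grasp_fail) → (M_NAV, A_WAIT)

bump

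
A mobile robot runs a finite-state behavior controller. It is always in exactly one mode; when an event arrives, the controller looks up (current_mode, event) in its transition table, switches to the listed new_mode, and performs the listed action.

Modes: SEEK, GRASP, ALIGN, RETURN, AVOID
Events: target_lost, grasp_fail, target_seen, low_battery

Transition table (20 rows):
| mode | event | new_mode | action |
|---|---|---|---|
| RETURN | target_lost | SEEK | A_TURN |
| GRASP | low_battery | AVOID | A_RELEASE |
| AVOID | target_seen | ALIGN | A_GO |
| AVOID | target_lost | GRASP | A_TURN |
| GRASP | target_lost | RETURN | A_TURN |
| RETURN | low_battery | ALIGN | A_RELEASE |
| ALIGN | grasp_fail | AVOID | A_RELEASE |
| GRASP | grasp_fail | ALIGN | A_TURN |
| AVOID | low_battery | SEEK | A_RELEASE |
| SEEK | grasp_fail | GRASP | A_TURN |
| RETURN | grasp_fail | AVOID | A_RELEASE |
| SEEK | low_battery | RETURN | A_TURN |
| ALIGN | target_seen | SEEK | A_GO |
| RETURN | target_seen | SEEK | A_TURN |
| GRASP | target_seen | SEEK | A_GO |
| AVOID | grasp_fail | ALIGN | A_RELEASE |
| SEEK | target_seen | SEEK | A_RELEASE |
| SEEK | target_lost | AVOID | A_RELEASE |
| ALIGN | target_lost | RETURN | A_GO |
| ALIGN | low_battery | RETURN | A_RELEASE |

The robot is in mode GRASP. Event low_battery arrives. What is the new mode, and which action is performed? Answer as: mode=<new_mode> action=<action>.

mode=AVOID action=A_RELEASE

current mode = GRASP; filter table to that mode:
  (GRASP, low_battery) → (AVOID, A_RELEASE)  ← event matches
  (GRASP, target_lost) → (RETURN, A_TURN)
  (GRASP, grasp_fail) → (ALIGN, A_TURN)
  (GRASP, target_seen) → (SEEK, A_GO)
event = low_battery selects (AVOID, A_RELEASE)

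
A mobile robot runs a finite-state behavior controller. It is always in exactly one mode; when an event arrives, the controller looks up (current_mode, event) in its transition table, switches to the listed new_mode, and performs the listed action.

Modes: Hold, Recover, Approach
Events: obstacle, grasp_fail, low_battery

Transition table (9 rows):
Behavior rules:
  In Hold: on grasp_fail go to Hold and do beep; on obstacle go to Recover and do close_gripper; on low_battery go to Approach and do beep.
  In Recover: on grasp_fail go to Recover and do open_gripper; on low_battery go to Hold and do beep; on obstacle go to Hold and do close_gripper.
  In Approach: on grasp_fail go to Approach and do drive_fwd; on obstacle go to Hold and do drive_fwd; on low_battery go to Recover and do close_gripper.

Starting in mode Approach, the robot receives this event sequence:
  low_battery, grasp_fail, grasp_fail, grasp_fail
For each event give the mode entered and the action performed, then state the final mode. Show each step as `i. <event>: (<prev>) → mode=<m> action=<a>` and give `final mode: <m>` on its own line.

1. low_battery: (Approach) → mode=Recover action=close_gripper
2. grasp_fail: (Recover) → mode=Recover action=open_gripper
3. grasp_fail: (Recover) → mode=Recover action=open_gripper
4. grasp_fail: (Recover) → mode=Recover action=open_gripper

final mode: Recover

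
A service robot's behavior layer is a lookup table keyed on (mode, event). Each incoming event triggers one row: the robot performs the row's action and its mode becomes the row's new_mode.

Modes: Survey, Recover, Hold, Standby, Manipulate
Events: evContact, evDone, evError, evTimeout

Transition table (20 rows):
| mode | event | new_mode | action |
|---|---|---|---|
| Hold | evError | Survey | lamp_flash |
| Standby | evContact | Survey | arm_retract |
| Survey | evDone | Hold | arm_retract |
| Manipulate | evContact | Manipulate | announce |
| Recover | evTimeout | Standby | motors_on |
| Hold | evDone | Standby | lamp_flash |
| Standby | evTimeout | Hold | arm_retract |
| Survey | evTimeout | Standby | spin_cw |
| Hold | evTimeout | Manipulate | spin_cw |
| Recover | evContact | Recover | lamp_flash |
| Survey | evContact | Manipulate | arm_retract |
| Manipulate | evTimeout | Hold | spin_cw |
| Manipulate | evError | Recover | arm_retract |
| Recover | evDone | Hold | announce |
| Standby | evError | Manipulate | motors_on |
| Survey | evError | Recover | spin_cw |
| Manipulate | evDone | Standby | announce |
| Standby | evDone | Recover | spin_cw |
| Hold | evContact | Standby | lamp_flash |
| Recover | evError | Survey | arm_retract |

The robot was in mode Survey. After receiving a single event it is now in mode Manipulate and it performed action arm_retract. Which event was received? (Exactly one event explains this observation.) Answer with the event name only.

evContact

try evContact: (Survey, evContact) → (Manipulate, arm_retract)  ← matches
try evDone: (Survey, evDone) → (Hold, arm_retract)
try evError: (Survey, evError) → (Recover, spin_cw)
try evTimeout: (Survey, evTimeout) → (Standby, spin_cw)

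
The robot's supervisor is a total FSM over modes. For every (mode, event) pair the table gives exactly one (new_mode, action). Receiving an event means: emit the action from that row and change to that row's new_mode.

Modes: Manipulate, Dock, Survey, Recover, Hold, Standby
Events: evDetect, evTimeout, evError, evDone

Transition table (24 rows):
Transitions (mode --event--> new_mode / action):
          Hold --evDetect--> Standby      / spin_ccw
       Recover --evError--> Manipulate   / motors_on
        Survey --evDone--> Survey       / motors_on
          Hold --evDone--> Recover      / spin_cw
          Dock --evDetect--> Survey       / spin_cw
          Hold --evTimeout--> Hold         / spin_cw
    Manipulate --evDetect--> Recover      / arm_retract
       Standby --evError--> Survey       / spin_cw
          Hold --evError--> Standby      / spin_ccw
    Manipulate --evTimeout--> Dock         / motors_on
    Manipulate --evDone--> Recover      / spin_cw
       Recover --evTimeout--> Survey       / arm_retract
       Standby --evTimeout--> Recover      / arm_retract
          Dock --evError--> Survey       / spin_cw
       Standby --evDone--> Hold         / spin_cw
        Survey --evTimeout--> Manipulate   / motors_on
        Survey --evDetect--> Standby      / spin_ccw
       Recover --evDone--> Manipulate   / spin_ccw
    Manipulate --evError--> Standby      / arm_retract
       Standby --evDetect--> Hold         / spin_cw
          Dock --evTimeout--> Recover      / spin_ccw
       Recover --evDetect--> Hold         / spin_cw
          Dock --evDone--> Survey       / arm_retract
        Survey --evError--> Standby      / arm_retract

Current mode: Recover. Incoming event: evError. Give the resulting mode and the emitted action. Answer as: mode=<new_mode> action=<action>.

current mode = Recover; filter table to that mode:
  (Recover, evError) → (Manipulate, motors_on)  ← event matches
  (Recover, evTimeout) → (Survey, arm_retract)
  (Recover, evDone) → (Manipulate, spin_ccw)
  (Recover, evDetect) → (Hold, spin_cw)
event = evError selects (Manipulate, motors_on)

mode=Manipulate action=motors_on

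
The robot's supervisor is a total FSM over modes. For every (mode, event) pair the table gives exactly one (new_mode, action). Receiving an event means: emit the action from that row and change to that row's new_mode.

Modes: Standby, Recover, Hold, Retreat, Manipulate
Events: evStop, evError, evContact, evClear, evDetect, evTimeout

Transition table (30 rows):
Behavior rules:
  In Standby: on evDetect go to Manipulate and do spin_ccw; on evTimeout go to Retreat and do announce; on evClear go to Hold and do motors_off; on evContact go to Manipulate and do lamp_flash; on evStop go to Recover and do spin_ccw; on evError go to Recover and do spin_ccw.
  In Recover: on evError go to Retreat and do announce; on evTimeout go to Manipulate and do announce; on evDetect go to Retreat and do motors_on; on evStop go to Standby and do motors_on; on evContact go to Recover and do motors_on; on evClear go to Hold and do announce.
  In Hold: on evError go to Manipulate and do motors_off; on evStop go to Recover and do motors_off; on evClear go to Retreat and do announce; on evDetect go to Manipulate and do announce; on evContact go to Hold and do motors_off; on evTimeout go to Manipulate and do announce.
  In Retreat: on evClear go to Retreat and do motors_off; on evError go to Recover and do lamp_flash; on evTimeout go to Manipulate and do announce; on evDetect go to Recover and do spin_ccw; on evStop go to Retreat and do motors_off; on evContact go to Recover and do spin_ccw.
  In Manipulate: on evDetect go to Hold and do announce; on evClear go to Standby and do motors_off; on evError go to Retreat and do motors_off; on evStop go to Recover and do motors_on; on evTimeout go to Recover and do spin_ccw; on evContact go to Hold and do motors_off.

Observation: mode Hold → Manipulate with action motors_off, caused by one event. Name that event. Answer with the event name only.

try evStop: (Hold, evStop) → (Recover, motors_off)
try evError: (Hold, evError) → (Manipulate, motors_off)  ← matches
try evContact: (Hold, evContact) → (Hold, motors_off)
try evClear: (Hold, evClear) → (Retreat, announce)
try evDetect: (Hold, evDetect) → (Manipulate, announce)
try evTimeout: (Hold, evTimeout) → (Manipulate, announce)

evError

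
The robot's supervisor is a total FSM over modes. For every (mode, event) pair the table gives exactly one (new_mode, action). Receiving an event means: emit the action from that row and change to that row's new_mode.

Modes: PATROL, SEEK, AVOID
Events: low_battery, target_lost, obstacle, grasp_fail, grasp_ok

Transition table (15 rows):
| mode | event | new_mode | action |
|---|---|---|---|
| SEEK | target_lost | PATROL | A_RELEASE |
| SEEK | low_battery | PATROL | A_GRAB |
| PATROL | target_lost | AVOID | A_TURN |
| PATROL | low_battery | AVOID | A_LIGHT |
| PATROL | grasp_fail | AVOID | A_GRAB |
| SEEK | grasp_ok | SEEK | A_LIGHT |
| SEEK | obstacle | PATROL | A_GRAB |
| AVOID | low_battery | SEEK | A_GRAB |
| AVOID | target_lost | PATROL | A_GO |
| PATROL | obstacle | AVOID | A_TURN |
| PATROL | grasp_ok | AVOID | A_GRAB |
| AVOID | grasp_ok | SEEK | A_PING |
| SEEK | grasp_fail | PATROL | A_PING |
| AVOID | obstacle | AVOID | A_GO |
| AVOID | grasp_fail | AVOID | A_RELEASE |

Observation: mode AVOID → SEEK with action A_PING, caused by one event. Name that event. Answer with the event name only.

try low_battery: (AVOID, low_battery) → (SEEK, A_GRAB)
try target_lost: (AVOID, target_lost) → (PATROL, A_GO)
try obstacle: (AVOID, obstacle) → (AVOID, A_GO)
try grasp_fail: (AVOID, grasp_fail) → (AVOID, A_RELEASE)
try grasp_ok: (AVOID, grasp_ok) → (SEEK, A_PING)  ← matches

grasp_ok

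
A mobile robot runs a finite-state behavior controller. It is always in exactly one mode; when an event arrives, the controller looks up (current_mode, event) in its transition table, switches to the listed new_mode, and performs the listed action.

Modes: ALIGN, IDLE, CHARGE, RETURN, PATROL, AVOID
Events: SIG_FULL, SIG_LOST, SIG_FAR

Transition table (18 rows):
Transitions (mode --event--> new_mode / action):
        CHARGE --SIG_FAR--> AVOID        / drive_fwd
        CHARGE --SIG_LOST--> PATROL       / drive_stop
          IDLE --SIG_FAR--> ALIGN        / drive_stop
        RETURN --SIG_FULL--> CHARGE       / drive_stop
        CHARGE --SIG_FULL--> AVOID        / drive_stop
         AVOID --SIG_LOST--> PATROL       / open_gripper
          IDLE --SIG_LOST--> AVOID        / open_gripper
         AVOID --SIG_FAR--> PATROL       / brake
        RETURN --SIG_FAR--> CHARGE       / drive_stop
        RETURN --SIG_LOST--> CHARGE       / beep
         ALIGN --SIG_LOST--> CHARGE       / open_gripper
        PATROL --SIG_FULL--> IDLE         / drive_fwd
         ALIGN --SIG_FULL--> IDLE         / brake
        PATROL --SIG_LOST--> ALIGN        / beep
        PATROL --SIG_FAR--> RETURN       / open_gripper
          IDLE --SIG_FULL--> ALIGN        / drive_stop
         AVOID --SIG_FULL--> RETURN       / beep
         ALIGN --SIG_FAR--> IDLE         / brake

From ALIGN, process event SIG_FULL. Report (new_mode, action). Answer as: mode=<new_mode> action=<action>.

current mode = ALIGN; filter table to that mode:
  (ALIGN, SIG_LOST) → (CHARGE, open_gripper)
  (ALIGN, SIG_FULL) → (IDLE, brake)  ← event matches
  (ALIGN, SIG_FAR) → (IDLE, brake)
event = SIG_FULL selects (IDLE, brake)

mode=IDLE action=brake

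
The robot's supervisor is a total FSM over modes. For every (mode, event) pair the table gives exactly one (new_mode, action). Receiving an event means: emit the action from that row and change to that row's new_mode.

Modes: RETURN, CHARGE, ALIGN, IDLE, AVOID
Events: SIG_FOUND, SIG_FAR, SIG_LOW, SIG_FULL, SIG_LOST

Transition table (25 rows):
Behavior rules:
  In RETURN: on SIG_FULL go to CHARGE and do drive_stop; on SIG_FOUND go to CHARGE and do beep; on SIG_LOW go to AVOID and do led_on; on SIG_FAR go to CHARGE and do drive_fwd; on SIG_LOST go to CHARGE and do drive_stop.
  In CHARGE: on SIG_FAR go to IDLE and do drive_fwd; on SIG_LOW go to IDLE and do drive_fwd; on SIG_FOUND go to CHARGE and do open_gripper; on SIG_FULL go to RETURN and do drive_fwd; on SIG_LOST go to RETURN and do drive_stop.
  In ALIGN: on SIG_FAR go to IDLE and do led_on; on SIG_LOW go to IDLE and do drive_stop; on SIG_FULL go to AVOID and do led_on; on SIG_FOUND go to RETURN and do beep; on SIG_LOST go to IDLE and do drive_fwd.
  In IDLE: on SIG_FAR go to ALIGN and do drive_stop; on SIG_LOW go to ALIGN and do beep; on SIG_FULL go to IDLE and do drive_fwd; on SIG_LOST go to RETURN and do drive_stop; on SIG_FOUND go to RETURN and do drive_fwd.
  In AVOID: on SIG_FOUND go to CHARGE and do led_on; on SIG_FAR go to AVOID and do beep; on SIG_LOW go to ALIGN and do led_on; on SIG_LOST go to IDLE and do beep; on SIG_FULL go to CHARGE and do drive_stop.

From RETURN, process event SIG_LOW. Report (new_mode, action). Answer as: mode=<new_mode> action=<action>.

current mode = RETURN; filter table to that mode:
  (RETURN, SIG_FULL) → (CHARGE, drive_stop)
  (RETURN, SIG_FOUND) → (CHARGE, beep)
  (RETURN, SIG_LOW) → (AVOID, led_on)  ← event matches
  (RETURN, SIG_FAR) → (CHARGE, drive_fwd)
  (RETURN, SIG_LOST) → (CHARGE, drive_stop)
event = SIG_LOW selects (AVOID, led_on)

mode=AVOID action=led_on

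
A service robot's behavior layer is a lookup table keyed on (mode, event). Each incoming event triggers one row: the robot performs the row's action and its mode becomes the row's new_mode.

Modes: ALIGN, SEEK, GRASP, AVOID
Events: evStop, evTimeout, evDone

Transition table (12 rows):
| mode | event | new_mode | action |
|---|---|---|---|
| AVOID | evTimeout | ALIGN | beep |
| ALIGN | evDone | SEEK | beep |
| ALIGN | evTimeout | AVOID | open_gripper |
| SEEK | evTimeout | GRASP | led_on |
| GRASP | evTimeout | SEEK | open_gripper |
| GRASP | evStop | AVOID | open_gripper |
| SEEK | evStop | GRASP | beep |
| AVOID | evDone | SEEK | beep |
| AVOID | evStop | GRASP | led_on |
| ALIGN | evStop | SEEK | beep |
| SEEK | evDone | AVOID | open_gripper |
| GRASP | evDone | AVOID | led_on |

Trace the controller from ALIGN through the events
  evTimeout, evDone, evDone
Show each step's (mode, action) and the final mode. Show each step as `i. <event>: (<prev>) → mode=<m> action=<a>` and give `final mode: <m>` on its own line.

1. evTimeout: (ALIGN) → mode=AVOID action=open_gripper
2. evDone: (AVOID) → mode=SEEK action=beep
3. evDone: (SEEK) → mode=AVOID action=open_gripper

final mode: AVOID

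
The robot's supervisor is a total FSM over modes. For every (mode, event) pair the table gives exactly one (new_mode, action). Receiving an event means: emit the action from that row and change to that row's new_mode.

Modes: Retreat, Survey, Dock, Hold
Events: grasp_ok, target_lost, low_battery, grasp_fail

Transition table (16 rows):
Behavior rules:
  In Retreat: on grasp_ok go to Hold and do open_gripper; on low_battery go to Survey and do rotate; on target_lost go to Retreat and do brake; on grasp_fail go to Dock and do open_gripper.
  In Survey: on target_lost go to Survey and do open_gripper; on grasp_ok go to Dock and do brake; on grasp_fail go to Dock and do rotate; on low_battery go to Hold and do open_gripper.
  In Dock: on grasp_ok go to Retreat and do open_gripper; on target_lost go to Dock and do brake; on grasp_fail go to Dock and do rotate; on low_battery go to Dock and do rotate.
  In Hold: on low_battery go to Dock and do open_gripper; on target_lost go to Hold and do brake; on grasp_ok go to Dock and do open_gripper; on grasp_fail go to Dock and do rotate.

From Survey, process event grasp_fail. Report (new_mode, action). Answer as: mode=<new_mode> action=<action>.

mode=Dock action=rotate

current mode = Survey; filter table to that mode:
  (Survey, target_lost) → (Survey, open_gripper)
  (Survey, grasp_ok) → (Dock, brake)
  (Survey, grasp_fail) → (Dock, rotate)  ← event matches
  (Survey, low_battery) → (Hold, open_gripper)
event = grasp_fail selects (Dock, rotate)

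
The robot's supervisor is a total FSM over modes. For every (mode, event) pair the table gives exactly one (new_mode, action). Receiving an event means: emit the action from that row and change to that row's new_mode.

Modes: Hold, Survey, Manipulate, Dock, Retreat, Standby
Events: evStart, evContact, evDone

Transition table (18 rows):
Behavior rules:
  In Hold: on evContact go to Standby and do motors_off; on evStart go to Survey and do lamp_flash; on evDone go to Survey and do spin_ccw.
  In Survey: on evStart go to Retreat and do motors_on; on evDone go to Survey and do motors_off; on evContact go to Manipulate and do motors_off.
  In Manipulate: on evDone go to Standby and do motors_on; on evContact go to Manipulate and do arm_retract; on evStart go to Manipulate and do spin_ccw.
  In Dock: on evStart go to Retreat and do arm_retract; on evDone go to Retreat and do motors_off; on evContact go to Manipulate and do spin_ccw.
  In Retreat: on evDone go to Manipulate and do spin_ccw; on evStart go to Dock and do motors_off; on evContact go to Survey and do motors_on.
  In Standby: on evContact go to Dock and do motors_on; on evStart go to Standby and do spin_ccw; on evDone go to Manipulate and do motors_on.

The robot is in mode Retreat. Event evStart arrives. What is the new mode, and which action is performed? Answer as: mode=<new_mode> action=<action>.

mode=Dock action=motors_off

current mode = Retreat; filter table to that mode:
  (Retreat, evDone) → (Manipulate, spin_ccw)
  (Retreat, evStart) → (Dock, motors_off)  ← event matches
  (Retreat, evContact) → (Survey, motors_on)
event = evStart selects (Dock, motors_off)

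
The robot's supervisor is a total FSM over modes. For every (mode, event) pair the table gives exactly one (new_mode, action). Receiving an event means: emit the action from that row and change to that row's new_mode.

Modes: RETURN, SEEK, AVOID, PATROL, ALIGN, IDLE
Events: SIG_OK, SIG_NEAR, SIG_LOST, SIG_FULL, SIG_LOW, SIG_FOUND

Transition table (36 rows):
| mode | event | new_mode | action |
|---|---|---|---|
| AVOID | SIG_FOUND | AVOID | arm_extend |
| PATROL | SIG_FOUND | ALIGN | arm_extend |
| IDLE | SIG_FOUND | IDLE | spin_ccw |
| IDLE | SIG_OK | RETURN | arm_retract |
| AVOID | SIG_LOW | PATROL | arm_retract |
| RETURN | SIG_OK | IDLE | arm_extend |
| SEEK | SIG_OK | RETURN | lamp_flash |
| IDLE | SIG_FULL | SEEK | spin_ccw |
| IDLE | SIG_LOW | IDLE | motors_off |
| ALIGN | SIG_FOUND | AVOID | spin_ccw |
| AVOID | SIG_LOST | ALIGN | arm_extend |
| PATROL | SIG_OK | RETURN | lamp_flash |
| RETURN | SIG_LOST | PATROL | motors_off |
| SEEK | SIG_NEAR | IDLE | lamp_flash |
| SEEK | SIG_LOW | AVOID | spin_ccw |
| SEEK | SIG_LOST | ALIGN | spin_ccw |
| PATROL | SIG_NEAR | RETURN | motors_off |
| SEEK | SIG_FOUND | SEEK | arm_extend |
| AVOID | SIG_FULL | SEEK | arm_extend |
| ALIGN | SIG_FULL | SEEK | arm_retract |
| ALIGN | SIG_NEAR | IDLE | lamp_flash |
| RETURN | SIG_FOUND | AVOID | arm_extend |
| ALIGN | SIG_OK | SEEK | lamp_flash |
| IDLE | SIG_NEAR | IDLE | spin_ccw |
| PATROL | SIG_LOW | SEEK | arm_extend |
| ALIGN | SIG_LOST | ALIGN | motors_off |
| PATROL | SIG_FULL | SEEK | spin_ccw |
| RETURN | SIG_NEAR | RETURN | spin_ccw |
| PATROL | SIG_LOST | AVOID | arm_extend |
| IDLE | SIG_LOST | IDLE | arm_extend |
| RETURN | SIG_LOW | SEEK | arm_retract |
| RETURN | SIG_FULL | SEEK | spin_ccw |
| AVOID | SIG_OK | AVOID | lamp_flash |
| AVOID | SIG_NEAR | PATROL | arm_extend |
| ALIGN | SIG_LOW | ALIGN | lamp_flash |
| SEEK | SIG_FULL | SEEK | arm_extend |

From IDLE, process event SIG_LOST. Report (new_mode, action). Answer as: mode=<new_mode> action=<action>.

current mode = IDLE; filter table to that mode:
  (IDLE, SIG_FOUND) → (IDLE, spin_ccw)
  (IDLE, SIG_OK) → (RETURN, arm_retract)
  (IDLE, SIG_FULL) → (SEEK, spin_ccw)
  (IDLE, SIG_LOW) → (IDLE, motors_off)
  (IDLE, SIG_NEAR) → (IDLE, spin_ccw)
  (IDLE, SIG_LOST) → (IDLE, arm_extend)  ← event matches
event = SIG_LOST selects (IDLE, arm_extend)

mode=IDLE action=arm_extend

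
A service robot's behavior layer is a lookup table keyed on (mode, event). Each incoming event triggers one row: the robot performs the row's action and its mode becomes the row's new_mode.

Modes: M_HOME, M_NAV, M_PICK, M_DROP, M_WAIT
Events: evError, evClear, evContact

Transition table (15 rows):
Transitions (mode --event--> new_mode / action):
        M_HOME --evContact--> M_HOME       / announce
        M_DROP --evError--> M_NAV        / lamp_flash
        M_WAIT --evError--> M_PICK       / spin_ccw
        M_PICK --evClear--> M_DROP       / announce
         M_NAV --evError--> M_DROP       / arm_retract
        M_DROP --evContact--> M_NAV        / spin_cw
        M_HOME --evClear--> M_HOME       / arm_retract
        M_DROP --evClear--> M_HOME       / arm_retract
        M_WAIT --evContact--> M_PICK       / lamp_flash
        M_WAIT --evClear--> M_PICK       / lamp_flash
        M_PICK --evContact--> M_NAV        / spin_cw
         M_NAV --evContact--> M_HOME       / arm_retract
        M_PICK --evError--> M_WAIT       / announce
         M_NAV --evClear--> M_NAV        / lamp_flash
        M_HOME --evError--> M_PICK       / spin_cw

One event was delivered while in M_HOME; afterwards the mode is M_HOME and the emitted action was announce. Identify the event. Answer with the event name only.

evContact

try evError: (M_HOME, evError) → (M_PICK, spin_cw)
try evClear: (M_HOME, evClear) → (M_HOME, arm_retract)
try evContact: (M_HOME, evContact) → (M_HOME, announce)  ← matches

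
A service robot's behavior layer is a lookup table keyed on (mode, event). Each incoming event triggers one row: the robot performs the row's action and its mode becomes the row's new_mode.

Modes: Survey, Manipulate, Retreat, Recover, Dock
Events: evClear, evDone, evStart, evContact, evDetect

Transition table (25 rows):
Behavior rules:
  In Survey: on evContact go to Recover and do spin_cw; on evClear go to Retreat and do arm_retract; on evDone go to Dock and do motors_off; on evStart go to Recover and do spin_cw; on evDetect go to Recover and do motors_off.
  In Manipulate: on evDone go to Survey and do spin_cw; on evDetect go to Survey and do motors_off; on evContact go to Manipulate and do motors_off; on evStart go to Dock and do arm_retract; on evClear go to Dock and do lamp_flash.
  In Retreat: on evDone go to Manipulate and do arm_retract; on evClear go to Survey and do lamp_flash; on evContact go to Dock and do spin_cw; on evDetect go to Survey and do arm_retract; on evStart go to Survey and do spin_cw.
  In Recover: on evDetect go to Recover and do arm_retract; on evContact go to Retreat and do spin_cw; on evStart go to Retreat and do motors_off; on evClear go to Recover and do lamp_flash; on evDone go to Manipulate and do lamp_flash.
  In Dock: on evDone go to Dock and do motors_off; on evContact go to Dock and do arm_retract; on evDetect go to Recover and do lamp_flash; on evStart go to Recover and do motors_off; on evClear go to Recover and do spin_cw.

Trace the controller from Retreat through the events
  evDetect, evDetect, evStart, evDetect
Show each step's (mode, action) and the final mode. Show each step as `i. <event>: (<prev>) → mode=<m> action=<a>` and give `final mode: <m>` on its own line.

final mode: Survey

1. evDetect: (Retreat) → mode=Survey action=arm_retract
2. evDetect: (Survey) → mode=Recover action=motors_off
3. evStart: (Recover) → mode=Retreat action=motors_off
4. evDetect: (Retreat) → mode=Survey action=arm_retract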